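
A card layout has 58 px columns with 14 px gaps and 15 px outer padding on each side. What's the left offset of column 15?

Each column+gutter stride is 72 px; 14 of them past the 15 px margin is 15 + 1008 = 1023 px.

1023 px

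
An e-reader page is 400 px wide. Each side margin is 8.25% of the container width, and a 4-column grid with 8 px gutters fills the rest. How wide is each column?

77.5 px

Margins: 8.25% × 400 = 33 px each, so content = 400 − 66 = 334 px.
Subtracting 3 gutters of 8 leaves 310 for 4 columns, so c = 77.5 px.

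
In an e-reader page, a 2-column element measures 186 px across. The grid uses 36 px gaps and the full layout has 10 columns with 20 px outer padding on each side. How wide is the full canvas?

1114 px

186 − 1·36 = 150; ÷2 gives c = 75 px.
Total width: 2·20 + 10·75 + 9·36 = 1114 px.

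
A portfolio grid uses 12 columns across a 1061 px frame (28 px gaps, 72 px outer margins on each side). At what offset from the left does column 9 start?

702 px

Content = 1061 − 2·72 = 917 px.
12c + 11·28 = 917 → 12c = 609 → c = 50.75 px.
Column 9 starts at margin + 8·(column + gutter) = 72 + 8·78.75 = 702 px.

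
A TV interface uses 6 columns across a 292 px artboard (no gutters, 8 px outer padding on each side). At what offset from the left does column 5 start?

192 px

Subtract both margins: 292 − 2·8 = 276 px.
276 / 6 = 46 px per column.
Before column 5: the margin + 4 columns + 4 gutters.
Offset = 8 + 4·(46 + 0) = 8 + 184 = 192 px.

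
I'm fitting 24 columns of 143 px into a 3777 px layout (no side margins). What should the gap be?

24 columns take 24·143 = 3432 px; remaining 345 splits into 23 gaps.
g = 345 / 23 = 15 px.

15 px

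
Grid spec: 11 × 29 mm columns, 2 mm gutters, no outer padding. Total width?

339 mm

Layout = 11·29 + 10·2 = 319 + 20 = 339 mm.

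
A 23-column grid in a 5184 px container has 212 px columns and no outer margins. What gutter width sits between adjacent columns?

Columns use 4876 px, leaving 308 px across 22 gutters = 14 px each.

14 px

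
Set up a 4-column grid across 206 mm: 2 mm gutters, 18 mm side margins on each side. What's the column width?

41 mm

Inside the margins: 206 − 36 = 170 mm.
Subtracting 3 gutters of 2 leaves 164 for 4 columns, so c = 41 mm.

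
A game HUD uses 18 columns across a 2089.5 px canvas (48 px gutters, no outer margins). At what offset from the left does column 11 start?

1187.5 px

Subtracting 17 gutters of 48 leaves 1273.5 for 18 columns, so c = 70.75 px.
Each column+gutter stride is 118.75 px; with no margin, 10 of them is 1187.5 px.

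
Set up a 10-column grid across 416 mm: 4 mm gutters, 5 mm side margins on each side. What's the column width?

37 mm

Content width = 416 − 2·5 = 406 mm.
406 − 9·4 = 370; ÷10 gives c = 37 mm.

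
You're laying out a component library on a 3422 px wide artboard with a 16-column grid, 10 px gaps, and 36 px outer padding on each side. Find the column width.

200 px

Inside the margins: 3422 − 72 = 3350 px.
3350 − 15·10 = 3200; ÷16 gives c = 200 px.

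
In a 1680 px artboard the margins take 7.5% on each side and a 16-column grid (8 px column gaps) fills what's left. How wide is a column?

81.75 px

Each margin = 7.5% of 1680 = 126 px; content = 1680 − 2·126 = 1428 px.
16c + 15·8 = 1428 → 16c = 1308 → c = 81.75 px.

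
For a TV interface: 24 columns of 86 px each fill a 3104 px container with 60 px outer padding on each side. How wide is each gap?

40 px

Content width = 3104 − 2·60 = 2984 px.
24·86 + 23g = 2984 → 23g = 920 → g = 40 px.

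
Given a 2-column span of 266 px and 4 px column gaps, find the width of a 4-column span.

536 px

2c + 1·4 = 266 → 2c = 262 → c = 131 px.
4 columns plus 3 column gaps: 524 + 12 = 536 px.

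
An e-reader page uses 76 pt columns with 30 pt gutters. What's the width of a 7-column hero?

712 pt

7 columns plus 6 gutters: 532 + 180 = 712 pt.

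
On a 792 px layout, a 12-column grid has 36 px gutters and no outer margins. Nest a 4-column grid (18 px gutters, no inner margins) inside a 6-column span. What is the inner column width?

12c + 11·36 = 792 → 12c = 396 → c = 33 px.
6-column span = 6·33 + 5·36 = 378 px.
4 columns + 3 gutters: 4d + 3·18 = 378.
4d = 378 − 54 = 324, so d = 81 px.

81 px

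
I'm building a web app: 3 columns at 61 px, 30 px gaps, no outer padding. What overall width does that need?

243 px

Total width: 3·61 + 2·30 = 243 px.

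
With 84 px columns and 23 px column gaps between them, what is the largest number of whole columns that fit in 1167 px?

k columns need k·84 + (k−1)·23 = k·107 − 23.
k·107 − 23 ≤ 1167 → k ≤ 1190 / 107 ≈ 11.12, so k = 11.

11 columns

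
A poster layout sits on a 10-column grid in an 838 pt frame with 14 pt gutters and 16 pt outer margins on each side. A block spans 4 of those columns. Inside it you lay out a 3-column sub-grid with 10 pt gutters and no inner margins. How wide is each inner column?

98 pt

Take off 32 pt of margins, leaving 806 pt.
806 − 9·14 = 680; ÷10 gives c = 68 pt.
Span of 4: 4·68 + 3·14 = 272 + 42 = 314 pt.
3d + 2·10 = 314 → 3d = 294 → d = 98 pt.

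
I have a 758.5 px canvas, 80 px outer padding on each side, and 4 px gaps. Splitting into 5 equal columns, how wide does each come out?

116.5 px

Subtract both margins: 758.5 − 2·80 = 598.5 px.
5c + 4·4 = 598.5 → 5c = 582.5 → c = 116.5 px.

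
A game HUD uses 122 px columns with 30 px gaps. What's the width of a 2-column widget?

2 columns plus 1 gap: 244 + 30 = 274 px.

274 px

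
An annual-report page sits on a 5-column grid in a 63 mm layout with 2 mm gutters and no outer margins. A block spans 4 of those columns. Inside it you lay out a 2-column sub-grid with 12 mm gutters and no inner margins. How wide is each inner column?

19 mm

5 columns + 4 gutters: 5c + 4·2 = 63.
5c = 63 − 8 = 55, so c = 11 mm.
Span of 4: 4·11 + 3·2 = 44 + 6 = 50 mm.
50 − 1·12 = 38; ÷2 gives d = 19 mm.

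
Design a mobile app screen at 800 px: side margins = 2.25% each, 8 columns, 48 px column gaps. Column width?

Each margin = 2.25% of 800 = 18 px; content = 800 − 2·18 = 764 px.
8 columns + 7 column gaps: 8c + 7·48 = 764.
8c = 764 − 336 = 428, so c = 53.5 px.

53.5 px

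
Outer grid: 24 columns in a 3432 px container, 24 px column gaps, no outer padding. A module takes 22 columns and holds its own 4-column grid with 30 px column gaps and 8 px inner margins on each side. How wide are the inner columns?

24c + 23·24 = 3432 → 24c = 2880 → c = 120 px.
22-column span = 22·120 + 21·24 = 3144 px.
Inner content = 3144 − 2·8 = 3128 px.
3128 − 3·30 = 3038; ÷4 gives d = 759.5 px.

759.5 px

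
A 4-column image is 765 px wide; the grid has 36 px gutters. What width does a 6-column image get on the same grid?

1165.5 px

4c + 3·36 = 765 → 4c = 657 → c = 164.25 px.
Span of 6: 6·164.25 + 5·36 = 985.5 + 180 = 1165.5 px.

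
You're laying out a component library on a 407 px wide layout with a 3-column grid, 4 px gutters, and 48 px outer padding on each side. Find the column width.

Subtract both margins: 407 − 2·48 = 311 px.
3c + 2·4 = 311 → 3c = 303 → c = 101 px.

101 px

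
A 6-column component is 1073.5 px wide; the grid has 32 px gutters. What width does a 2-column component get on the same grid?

Subtracting 5 gutters of 32 leaves 913.5 for 6 columns, so c = 152.25 px.
2 columns plus 1 gutter: 304.5 + 32 = 336.5 px.

336.5 px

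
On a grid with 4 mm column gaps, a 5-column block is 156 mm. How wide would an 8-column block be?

5c + 4·4 = 156 → 5c = 140 → c = 28 mm.
Span of 8: 8·28 + 7·4 = 224 + 28 = 252 mm.

252 mm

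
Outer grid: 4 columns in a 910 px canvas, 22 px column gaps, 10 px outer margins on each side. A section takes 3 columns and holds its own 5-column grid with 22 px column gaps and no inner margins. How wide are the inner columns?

Outer content = 910 − 2·10 = 890 px.
4c + 3·22 = 890 → 4c = 824 → c = 206 px.
3 columns plus 2 column gaps: 618 + 44 = 662 px.
Subtracting 4 column gaps of 22 leaves 574 for 5 columns, so d = 114.8 px.

114.8 px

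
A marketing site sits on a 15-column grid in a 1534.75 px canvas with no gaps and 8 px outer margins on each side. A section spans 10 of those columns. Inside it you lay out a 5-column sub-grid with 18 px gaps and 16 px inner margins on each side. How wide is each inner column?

Inside the margins: 1534.75 − 16 = 1518.75 px.
15c = 1518.75 → c = 101.25 px.
10-column span = 10·101.25 = 1012.5 px.
Inner content = 1012.5 − 2·16 = 980.5 px.
Subtracting 4 gaps of 18 leaves 908.5 for 5 columns, so d = 181.7 px.

181.7 px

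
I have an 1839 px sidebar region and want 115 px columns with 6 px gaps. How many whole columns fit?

15 columns

k columns need k·115 + (k−1)·6 = k·121 − 6.
k·121 − 6 ≤ 1839 → k ≤ 1845 / 121 ≈ 15.25, so k = 15.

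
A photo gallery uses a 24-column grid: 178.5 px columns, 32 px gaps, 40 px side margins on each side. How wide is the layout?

5100 px

Total width: 2·40 + 24·178.5 + 23·32 = 5100 px.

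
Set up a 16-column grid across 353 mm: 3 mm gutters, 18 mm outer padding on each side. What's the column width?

17 mm

Content width = 353 − 2·18 = 317 mm.
Subtracting 15 gutters of 3 leaves 272 for 16 columns, so c = 17 mm.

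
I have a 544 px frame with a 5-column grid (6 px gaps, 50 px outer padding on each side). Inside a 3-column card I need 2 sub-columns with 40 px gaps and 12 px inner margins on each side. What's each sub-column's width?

100 px

Subtract both margins: 544 − 2·50 = 444 px.
5c + 4·6 = 444 → 5c = 420 → c = 84 px.
3 columns plus 2 gaps: 252 + 12 = 264 px.
Inner content = 264 − 2·12 = 240 px.
2 columns + 1 gap: 2d + 1·40 = 240.
2d = 240 − 40 = 200, so d = 100 px.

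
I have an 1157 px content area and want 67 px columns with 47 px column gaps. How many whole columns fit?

10 columns: 10·67 + 9·47 = 1093 px ≤ 1157.
11 columns: 1207 px > 1157. So 10.

10 columns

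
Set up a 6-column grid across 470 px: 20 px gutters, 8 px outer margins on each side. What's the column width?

59 px

Subtract both margins: 470 − 2·8 = 454 px.
454 − 5·20 = 354; ÷6 gives c = 59 px.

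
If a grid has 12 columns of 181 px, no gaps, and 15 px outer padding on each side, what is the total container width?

Summing: 30 + 2172 = 2202 px.

2202 px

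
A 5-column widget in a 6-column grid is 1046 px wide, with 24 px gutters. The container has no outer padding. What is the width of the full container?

1260 px

5 columns + 4 gutters: 5c + 4·24 = 1046.
5c = 1046 − 96 = 950, so c = 190 px.
Total width: 6·190 + 5·24 = 1260 px.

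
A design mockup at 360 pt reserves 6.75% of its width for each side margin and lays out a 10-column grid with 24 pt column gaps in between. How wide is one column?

9.54 pt

360 × (1 − 2·6.75%) = 360 × 86.5% = 311.4 pt for the columns.
10c + 9·24 = 311.4 → 10c = 95.4 → c = 9.54 pt.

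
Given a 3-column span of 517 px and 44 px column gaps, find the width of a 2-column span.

330 px

Subtracting 2 column gaps of 44 leaves 429 for 3 columns, so c = 143 px.
Span of 2: 2·143 + 1·44 = 286 + 44 = 330 px.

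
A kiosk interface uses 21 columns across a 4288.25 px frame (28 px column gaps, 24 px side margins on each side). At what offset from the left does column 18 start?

3479.25 px

Take off 48 px of margins, leaving 4240.25 px.
21c + 20·28 = 4240.25 → 21c = 3680.25 → c = 175.25 px.
Column 18 starts at margin + 17·(column + gutter) = 24 + 17·203.25 = 3479.25 px.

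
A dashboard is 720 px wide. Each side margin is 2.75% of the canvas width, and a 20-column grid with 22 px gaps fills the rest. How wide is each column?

Margins: 2.75% × 720 = 19.8 px each, so content = 720 − 39.6 = 680.4 px.
20c + 19·22 = 680.4 → 20c = 262.4 → c = 13.12 px.

13.12 px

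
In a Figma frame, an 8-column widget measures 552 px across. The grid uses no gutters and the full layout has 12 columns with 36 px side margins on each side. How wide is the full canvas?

8c = 552 → c = 69 px.
Total width: 2·36 + 12·69 = 900 px.

900 px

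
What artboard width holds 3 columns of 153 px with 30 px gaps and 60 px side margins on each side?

Adding margins, columns and gutters: 120 + 459 + 60 = 639 px.

639 px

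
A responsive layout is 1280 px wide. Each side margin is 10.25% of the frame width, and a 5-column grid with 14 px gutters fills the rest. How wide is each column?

Each margin = 10.25% of 1280 = 131.2 px; content = 1280 − 2·131.2 = 1017.6 px.
5c + 4·14 = 1017.6 → 5c = 961.6 → c = 192.32 px.

192.32 px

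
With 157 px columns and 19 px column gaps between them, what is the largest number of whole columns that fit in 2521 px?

14 columns

Each extra column adds 157 + 19 = 176 px.
(2521 + 19) / 176 = 14.43, so 14 columns fit.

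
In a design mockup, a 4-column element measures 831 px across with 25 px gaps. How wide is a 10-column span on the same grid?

2115 px

Subtracting 3 gaps of 25 leaves 756 for 4 columns, so c = 189 px.
10 columns plus 9 gaps: 1890 + 225 = 2115 px.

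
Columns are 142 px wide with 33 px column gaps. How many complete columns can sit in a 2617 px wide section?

15 columns

Each extra column adds 142 + 33 = 175 px.
(2617 + 33) / 175 = 15.14, so 15 columns fit.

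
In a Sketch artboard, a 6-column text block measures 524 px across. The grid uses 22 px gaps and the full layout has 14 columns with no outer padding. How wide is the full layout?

1252 px

6c + 5·22 = 524 → 6c = 414 → c = 69 px.
Total width: 14·69 + 13·22 = 1252 px.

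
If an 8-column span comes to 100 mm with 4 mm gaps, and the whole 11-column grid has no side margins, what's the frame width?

139 mm

Subtracting 7 gaps of 4 leaves 72 for 8 columns, so c = 9 mm.
Total width: 11·9 + 10·4 = 139 mm.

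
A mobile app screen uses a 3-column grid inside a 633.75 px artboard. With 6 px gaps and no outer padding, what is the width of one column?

633.75 − 2·6 = 621.75; ÷3 gives c = 207.25 px.

207.25 px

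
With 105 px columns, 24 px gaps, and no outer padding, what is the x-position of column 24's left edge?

No margin, so column 24 starts at 23·(column + gutter) = 23·129 = 2967 px.

2967 px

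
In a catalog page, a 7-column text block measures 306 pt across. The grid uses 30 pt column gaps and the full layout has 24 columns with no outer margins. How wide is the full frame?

306 − 6·30 = 126; ÷7 gives c = 18 pt.
Frame = 24·18 + 23·30 = 432 + 690 = 1122 pt.

1122 pt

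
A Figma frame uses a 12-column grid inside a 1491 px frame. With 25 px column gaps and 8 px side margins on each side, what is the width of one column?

100 px

Inside the margins: 1491 − 16 = 1475 px.
12 columns + 11 column gaps: 12c + 11·25 = 1475.
12c = 1475 − 275 = 1200, so c = 100 px.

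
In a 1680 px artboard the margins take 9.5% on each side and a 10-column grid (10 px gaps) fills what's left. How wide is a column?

127.08 px

Each margin = 9.5% of 1680 = 159.6 px; content = 1680 − 2·159.6 = 1360.8 px.
1360.8 − 9·10 = 1270.8; ÷10 gives c = 127.08 px.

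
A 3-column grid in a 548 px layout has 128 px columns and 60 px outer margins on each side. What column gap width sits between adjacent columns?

22 px

Content width = 548 − 2·60 = 428 px.
3·128 + 2g = 428 → 2g = 44 → g = 22 px.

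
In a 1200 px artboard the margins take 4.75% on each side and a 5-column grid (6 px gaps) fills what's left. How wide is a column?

212.4 px

Margins: 4.75% × 1200 = 57 px each, so content = 1200 − 114 = 1086 px.
Subtracting 4 gaps of 6 leaves 1062 for 5 columns, so c = 212.4 px.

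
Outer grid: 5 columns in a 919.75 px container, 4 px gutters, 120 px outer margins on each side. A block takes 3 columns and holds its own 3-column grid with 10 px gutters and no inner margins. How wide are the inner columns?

128.75 px

Outer content = 919.75 − 2·120 = 679.75 px.
679.75 − 4·4 = 663.75; ÷5 gives c = 132.75 px.
3-column span = 3·132.75 + 2·4 = 406.25 px.
3 columns + 2 gutters: 3d + 2·10 = 406.25.
3d = 406.25 − 20 = 386.25, so d = 128.75 px.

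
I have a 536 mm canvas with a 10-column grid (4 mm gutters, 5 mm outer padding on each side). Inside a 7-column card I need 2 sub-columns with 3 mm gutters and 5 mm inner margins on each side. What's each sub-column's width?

Outer content = 536 − 2·5 = 526 mm.
Subtracting 9 gutters of 4 leaves 490 for 10 columns, so c = 49 mm.
Span of 7: 7·49 + 6·4 = 343 + 24 = 367 mm.
Inner content = 367 − 2·5 = 357 mm.
Subtracting 1 gutter of 3 leaves 354 for 2 columns, so d = 177 mm.

177 mm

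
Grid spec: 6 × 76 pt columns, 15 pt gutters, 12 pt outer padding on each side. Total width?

Adding margins, columns and gutters: 24 + 456 + 75 = 555 pt.

555 pt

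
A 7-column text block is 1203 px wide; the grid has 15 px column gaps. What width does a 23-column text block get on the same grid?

3987 px

7c + 6·15 = 1203 → 7c = 1113 → c = 159 px.
23-column span = 23·159 + 22·15 = 3987 px.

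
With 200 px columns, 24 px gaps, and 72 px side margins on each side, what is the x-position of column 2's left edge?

Each column+gutter stride is 224 px; 1 of them past the 72 px margin is 72 + 224 = 296 px.

296 px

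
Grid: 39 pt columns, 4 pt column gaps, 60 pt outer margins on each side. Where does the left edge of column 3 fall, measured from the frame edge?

Column 3 starts at margin + 2·(column + gutter) = 60 + 2·43 = 146 pt.

146 pt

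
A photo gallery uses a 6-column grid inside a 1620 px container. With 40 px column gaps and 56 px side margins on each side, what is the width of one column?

Content width = 1620 − 2·56 = 1508 px.
Subtracting 5 column gaps of 40 leaves 1308 for 6 columns, so c = 218 px.

218 px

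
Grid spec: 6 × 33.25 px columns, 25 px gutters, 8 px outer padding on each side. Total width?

Adding margins, columns and gutters: 16 + 199.5 + 125 = 340.5 px.

340.5 px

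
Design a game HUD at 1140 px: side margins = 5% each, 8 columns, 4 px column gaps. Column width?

1140 × (1 − 2·5%) = 1140 × 90% = 1026 px for the columns.
1026 − 7·4 = 998; ÷8 gives c = 124.75 px.

124.75 px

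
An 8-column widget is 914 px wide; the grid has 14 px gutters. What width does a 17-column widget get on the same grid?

Subtracting 7 gutters of 14 leaves 816 for 8 columns, so c = 102 px.
Span of 17: 17·102 + 16·14 = 1734 + 224 = 1958 px.

1958 px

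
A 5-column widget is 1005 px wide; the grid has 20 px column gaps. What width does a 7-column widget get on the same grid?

1415 px

5 columns + 4 column gaps: 5c + 4·20 = 1005.
5c = 1005 − 80 = 925, so c = 185 px.
7-column span = 7·185 + 6·20 = 1415 px.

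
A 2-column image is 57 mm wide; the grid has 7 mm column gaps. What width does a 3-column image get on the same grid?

89 mm

Subtracting 1 column gap of 7 leaves 50 for 2 columns, so c = 25 mm.
Span of 3: 3·25 + 2·7 = 75 + 14 = 89 mm.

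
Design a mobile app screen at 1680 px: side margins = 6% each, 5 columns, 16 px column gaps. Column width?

1680 × (1 − 2·6%) = 1680 × 88% = 1478.4 px for the columns.
5c + 4·16 = 1478.4 → 5c = 1414.4 → c = 282.88 px.

282.88 px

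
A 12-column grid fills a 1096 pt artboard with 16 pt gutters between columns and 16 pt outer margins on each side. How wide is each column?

74 pt

Inside the margins: 1096 − 32 = 1064 pt.
Subtracting 11 gutters of 16 leaves 888 for 12 columns, so c = 74 pt.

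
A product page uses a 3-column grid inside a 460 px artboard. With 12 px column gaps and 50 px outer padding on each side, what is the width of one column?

112 px

Content width = 460 − 2·50 = 360 px.
3c + 2·12 = 360 → 3c = 336 → c = 112 px.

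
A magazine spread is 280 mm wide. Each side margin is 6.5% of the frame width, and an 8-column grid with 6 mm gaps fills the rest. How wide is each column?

280 × (1 − 2·6.5%) = 280 × 87% = 243.6 mm for the columns.
8c + 7·6 = 243.6 → 8c = 201.6 → c = 25.2 mm.

25.2 mm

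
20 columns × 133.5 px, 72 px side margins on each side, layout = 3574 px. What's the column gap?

Take off 144 px of margins, leaving 3430 px.
Columns use 2670 px, leaving 760 px across 19 column gaps = 40 px each.

40 px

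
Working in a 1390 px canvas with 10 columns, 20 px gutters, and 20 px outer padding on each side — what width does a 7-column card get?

Content width = 1390 − 2·20 = 1350 px.
10 columns + 9 gutters: 10c + 9·20 = 1350.
10c = 1350 − 180 = 1170, so c = 117 px.
7 columns plus 6 gutters: 819 + 120 = 939 px.

939 px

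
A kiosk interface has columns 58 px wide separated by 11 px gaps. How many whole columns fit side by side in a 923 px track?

13 columns: 13·58 + 12·11 = 886 px ≤ 923.
14 columns: 955 px > 923. So 13.

13 columns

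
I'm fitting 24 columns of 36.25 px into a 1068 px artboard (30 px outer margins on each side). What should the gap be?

Take off 60 px of margins, leaving 1008 px.
24 columns take 24·36.25 = 870 px; remaining 138 splits into 23 gaps.
g = 138 / 23 = 6 px.

6 px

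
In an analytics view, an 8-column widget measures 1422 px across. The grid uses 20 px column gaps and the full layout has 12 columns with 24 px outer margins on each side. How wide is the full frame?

2191 px

Subtracting 7 column gaps of 20 leaves 1282 for 8 columns, so c = 160.25 px.
Frame = 2·24 + 12·160.25 + 11·20 = 48 + 1923 + 220 = 2191 px.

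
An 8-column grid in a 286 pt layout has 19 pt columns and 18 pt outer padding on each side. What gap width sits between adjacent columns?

Inside the margins: 286 − 36 = 250 pt.
Columns use 152 pt, leaving 98 pt across 7 gaps = 14 pt each.

14 pt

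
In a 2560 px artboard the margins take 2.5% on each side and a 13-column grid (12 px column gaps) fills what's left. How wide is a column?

176 px

Margins: 2.5% × 2560 = 64 px each, so content = 2560 − 128 = 2432 px.
2432 − 12·12 = 2288; ÷13 gives c = 176 px.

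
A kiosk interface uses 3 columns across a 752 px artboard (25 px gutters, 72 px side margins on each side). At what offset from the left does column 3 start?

Content = 752 − 2·72 = 608 px.
Subtracting 2 gutters of 25 leaves 558 for 3 columns, so c = 186 px.
Each column+gutter stride is 211 px; 2 of them past the 72 px margin is 72 + 422 = 494 px.

494 px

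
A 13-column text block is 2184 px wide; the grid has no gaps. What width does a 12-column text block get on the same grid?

2016 px

With no gaps, each column is 2184/13 = 168 px.
12-column span = 12·168 = 2016 px.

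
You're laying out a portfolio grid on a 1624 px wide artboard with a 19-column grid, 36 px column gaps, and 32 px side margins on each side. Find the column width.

Inside the margins: 1624 − 64 = 1560 px.
19 columns + 18 column gaps: 19c + 18·36 = 1560.
19c = 1560 − 648 = 912, so c = 48 px.

48 px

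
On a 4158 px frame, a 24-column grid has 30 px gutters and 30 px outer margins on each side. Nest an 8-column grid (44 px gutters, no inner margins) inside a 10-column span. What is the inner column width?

172.75 px

Subtract both margins: 4158 − 2·30 = 4098 px.
4098 − 23·30 = 3408; ÷24 gives c = 142 px.
Span of 10: 10·142 + 9·30 = 1420 + 270 = 1690 px.
1690 − 7·44 = 1382; ÷8 gives d = 172.75 px.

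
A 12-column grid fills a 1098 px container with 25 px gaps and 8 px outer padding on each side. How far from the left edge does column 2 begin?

100.25 px

Inside the margins: 1098 − 16 = 1082 px.
12c + 11·25 = 1082 → 12c = 807 → c = 67.25 px.
Each column+gutter stride is 92.25 px; 1 of them past the 8 px margin is 8 + 92.25 = 100.25 px.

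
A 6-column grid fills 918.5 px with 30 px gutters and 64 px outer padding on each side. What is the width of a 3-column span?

380.25 px

Content width = 918.5 − 2·64 = 790.5 px.
790.5 − 5·30 = 640.5; ÷6 gives c = 106.75 px.
3 columns plus 2 gutters: 320.25 + 60 = 380.25 px.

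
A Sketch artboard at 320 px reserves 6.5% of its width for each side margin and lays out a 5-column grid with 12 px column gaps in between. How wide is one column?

46.08 px

Margins: 6.5% × 320 = 20.8 px each, so content = 320 − 41.6 = 278.4 px.
278.4 − 4·12 = 230.4; ÷5 gives c = 46.08 px.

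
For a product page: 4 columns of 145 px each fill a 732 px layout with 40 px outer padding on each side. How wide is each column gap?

24 px

Content width = 732 − 2·40 = 652 px.
Columns use 580 px, leaving 72 px across 3 column gaps = 24 px each.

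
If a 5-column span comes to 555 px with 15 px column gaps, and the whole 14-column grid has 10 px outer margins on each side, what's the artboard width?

555 − 4·15 = 495; ÷5 gives c = 99 px.
Artboard = 2·10 + 14·99 + 13·15 = 20 + 1386 + 195 = 1601 px.

1601 px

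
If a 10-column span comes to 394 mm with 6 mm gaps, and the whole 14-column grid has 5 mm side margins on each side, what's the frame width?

Subtracting 9 gaps of 6 leaves 340 for 10 columns, so c = 34 mm.
Adding margins, columns and gutters: 10 + 476 + 78 = 564 mm.

564 mm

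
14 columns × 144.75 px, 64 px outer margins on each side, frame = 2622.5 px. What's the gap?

Content width = 2622.5 − 2·64 = 2494.5 px.
Columns use 2026.5 px, leaving 468 px across 13 gaps = 36 px each.

36 px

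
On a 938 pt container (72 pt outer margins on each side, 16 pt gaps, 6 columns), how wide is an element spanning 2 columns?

Take off 144 pt of margins, leaving 794 pt.
Subtracting 5 gaps of 16 leaves 714 for 6 columns, so c = 119 pt.
2 columns plus 1 gap: 238 + 16 = 254 pt.

254 pt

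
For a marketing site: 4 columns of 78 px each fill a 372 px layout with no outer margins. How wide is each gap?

4·78 + 3g = 372 → 3g = 60 → g = 20 px.

20 px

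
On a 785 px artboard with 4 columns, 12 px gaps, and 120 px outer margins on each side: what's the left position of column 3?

398.5 px

Inside the margins: 785 − 240 = 545 px.
4 columns + 3 gaps: 4c + 3·12 = 545.
4c = 545 − 36 = 509, so c = 127.25 px.
Column 3 starts at margin + 2·(column + gutter) = 120 + 2·139.25 = 398.5 px.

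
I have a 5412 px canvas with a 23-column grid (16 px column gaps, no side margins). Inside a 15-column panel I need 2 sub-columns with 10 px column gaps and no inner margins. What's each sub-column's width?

Subtracting 22 column gaps of 16 leaves 5060 for 23 columns, so c = 220 px.
15-column span = 15·220 + 14·16 = 3524 px.
2 columns + 1 column gap: 2d + 1·10 = 3524.
2d = 3524 − 10 = 3514, so d = 1757 px.

1757 px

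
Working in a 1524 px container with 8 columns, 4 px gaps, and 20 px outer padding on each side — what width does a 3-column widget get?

Subtract both margins: 1524 − 2·20 = 1484 px.
1484 − 7·4 = 1456; ÷8 gives c = 182 px.
Span of 3: 3·182 + 2·4 = 546 + 8 = 554 px.

554 px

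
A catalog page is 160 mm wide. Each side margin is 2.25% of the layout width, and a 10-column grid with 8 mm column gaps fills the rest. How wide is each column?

8.08 mm

160 × (1 − 2·2.25%) = 160 × 95.5% = 152.8 mm for the columns.
Subtracting 9 column gaps of 8 leaves 80.8 for 10 columns, so c = 8.08 mm.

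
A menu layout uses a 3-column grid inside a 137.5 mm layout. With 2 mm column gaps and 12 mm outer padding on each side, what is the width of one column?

Take off 24 mm of margins, leaving 113.5 mm.
Subtracting 2 column gaps of 2 leaves 109.5 for 3 columns, so c = 36.5 mm.

36.5 mm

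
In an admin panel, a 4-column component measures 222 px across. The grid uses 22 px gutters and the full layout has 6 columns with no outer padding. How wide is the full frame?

344 px

222 − 3·22 = 156; ÷4 gives c = 39 px.
Summing: 234 + 110 = 344 px.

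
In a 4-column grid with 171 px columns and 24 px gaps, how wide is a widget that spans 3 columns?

Span of 3: 3·171 + 2·24 = 513 + 48 = 561 px.

561 px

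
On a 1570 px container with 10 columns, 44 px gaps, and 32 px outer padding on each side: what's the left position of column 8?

1117 px

Take off 64 px of margins, leaving 1506 px.
10 columns + 9 gaps: 10c + 9·44 = 1506.
10c = 1506 − 396 = 1110, so c = 111 px.
Each column+gutter stride is 155 px; 7 of them past the 32 px margin is 32 + 1085 = 1117 px.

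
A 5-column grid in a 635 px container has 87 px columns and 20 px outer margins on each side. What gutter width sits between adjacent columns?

Inside the margins: 635 − 40 = 595 px.
Columns use 435 px, leaving 160 px across 4 gutters = 40 px each.

40 px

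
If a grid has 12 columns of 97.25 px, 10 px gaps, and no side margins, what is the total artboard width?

1277 px

Artboard = 12·97.25 + 11·10 = 1167 + 110 = 1277 px.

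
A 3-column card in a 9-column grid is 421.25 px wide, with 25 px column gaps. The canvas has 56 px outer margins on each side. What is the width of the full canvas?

421.25 − 2·25 = 371.25; ÷3 gives c = 123.75 px.
Total width: 2·56 + 9·123.75 + 8·25 = 1425.75 px.

1425.75 px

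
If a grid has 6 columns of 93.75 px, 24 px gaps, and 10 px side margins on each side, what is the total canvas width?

702.5 px

Total width: 2·10 + 6·93.75 + 5·24 = 702.5 px.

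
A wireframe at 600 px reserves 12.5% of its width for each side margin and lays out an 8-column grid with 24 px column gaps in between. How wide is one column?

35.25 px

Each margin = 12.5% of 600 = 75 px; content = 600 − 2·75 = 450 px.
Subtracting 7 column gaps of 24 leaves 282 for 8 columns, so c = 35.25 px.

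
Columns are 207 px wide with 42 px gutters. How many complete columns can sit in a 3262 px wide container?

Each extra column adds 207 + 42 = 249 px.
(3262 + 42) / 249 = 13.27, so 13 columns fit.

13 columns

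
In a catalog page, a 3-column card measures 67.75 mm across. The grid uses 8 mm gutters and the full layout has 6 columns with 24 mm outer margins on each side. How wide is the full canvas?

3 columns + 2 gutters: 3c + 2·8 = 67.75.
3c = 67.75 − 16 = 51.75, so c = 17.25 mm.
Total width: 2·24 + 6·17.25 + 5·8 = 191.5 mm.

191.5 mm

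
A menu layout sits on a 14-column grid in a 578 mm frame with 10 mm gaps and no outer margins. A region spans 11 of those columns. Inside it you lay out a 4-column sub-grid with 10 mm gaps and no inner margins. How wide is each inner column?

105.5 mm

Subtracting 13 gaps of 10 leaves 448 for 14 columns, so c = 32 mm.
11-column span = 11·32 + 10·10 = 452 mm.
4 columns + 3 gaps: 4d + 3·10 = 452.
4d = 452 − 30 = 422, so d = 105.5 mm.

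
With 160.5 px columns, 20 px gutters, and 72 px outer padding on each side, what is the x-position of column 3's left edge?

Each column+gutter stride is 180.5 px; 2 of them past the 72 px margin is 72 + 361 = 433 px.

433 px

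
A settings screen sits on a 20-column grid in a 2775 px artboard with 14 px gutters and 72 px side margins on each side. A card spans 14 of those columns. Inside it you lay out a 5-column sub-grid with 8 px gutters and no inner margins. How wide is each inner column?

361.1 px

Inside the margins: 2775 − 144 = 2631 px.
20 columns + 19 gutters: 20c + 19·14 = 2631.
20c = 2631 − 266 = 2365, so c = 118.25 px.
14 columns plus 13 gutters: 1655.5 + 182 = 1837.5 px.
Subtracting 4 gutters of 8 leaves 1805.5 for 5 columns, so d = 361.1 px.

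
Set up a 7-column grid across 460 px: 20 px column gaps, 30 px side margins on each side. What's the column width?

40 px

Subtract both margins: 460 − 2·30 = 400 px.
7 columns + 6 column gaps: 7c + 6·20 = 400.
7c = 400 − 120 = 280, so c = 40 px.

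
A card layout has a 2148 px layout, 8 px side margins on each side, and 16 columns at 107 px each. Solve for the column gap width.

28 px

Content width = 2148 − 2·8 = 2132 px.
16 columns take 16·107 = 1712 px; remaining 420 splits into 15 column gaps.
g = 420 / 15 = 28 px.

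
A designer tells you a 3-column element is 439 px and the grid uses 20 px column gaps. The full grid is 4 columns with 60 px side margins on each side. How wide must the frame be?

3c + 2·20 = 439 → 3c = 399 → c = 133 px.
Frame = 2·60 + 4·133 + 3·20 = 120 + 532 + 60 = 712 px.

712 px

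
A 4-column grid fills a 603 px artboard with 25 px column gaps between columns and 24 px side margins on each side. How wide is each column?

Take off 48 px of margins, leaving 555 px.
4 columns + 3 column gaps: 4c + 3·25 = 555.
4c = 555 − 75 = 480, so c = 120 px.

120 px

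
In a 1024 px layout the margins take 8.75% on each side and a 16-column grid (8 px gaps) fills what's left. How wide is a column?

Each margin = 8.75% of 1024 = 89.6 px; content = 1024 − 2·89.6 = 844.8 px.
16 columns + 15 gaps: 16c + 15·8 = 844.8.
16c = 844.8 − 120 = 724.8, so c = 45.3 px.

45.3 px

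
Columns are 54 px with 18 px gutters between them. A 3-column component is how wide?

Span of 3: 3·54 + 2·18 = 162 + 36 = 198 px.

198 px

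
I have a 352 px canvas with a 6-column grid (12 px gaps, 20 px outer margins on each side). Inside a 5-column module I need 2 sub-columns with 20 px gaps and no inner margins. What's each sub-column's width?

Subtract both margins: 352 − 2·20 = 312 px.
312 − 5·12 = 252; ÷6 gives c = 42 px.
5 columns plus 4 gaps: 210 + 48 = 258 px.
2d + 1·20 = 258 → 2d = 238 → d = 119 px.

119 px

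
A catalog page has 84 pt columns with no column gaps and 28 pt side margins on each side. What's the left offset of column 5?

364 pt

Before column 5: the margin + 4 columns + 4 column gaps.
Offset = 28 + 4·(84 + 0) = 28 + 336 = 364 pt.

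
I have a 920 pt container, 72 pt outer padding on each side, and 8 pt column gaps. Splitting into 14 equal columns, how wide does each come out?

Inside the margins: 920 − 144 = 776 pt.
14c + 13·8 = 776 → 14c = 672 → c = 48 pt.

48 pt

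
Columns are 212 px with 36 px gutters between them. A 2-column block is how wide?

2 columns plus 1 gutter: 424 + 36 = 460 px.

460 px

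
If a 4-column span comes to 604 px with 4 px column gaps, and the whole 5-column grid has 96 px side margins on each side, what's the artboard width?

4c + 3·4 = 604 → 4c = 592 → c = 148 px.
Total width: 2·96 + 5·148 + 4·4 = 948 px.

948 px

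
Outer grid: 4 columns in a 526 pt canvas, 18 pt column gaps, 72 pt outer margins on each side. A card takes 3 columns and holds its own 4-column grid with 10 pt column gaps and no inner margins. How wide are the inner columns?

63 pt

Inside the margins: 526 − 144 = 382 pt.
4 columns + 3 column gaps: 4c + 3·18 = 382.
4c = 382 − 54 = 328, so c = 82 pt.
3-column span = 3·82 + 2·18 = 282 pt.
4 columns + 3 column gaps: 4d + 3·10 = 282.
4d = 282 − 30 = 252, so d = 63 pt.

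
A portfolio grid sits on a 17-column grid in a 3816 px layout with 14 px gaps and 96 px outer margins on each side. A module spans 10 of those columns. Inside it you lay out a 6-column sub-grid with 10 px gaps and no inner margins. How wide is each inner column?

Outer content = 3816 − 2·96 = 3624 px.
17c + 16·14 = 3624 → 17c = 3400 → c = 200 px.
10 columns plus 9 gaps: 2000 + 126 = 2126 px.
6d + 5·10 = 2126 → 6d = 2076 → d = 346 px.

346 px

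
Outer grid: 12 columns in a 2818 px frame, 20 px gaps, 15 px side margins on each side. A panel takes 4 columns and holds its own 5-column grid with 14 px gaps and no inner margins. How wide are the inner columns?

Take off 30 px of margins, leaving 2788 px.
12 columns + 11 gaps: 12c + 11·20 = 2788.
12c = 2788 − 220 = 2568, so c = 214 px.
4 columns plus 3 gaps: 856 + 60 = 916 px.
Subtracting 4 gaps of 14 leaves 860 for 5 columns, so d = 172 px.

172 px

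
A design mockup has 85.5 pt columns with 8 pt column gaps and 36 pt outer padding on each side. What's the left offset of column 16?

1438.5 pt

Column 16 starts at margin + 15·(column + gutter) = 36 + 15·93.5 = 1438.5 pt.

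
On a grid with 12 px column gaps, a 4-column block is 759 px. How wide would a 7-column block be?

Subtracting 3 column gaps of 12 leaves 723 for 4 columns, so c = 180.75 px.
7-column span = 7·180.75 + 6·12 = 1337.25 px.

1337.25 px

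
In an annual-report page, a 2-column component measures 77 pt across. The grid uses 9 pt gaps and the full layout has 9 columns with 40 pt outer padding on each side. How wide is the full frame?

77 − 1·9 = 68; ÷2 gives c = 34 pt.
Adding margins, columns and gutters: 80 + 306 + 72 = 458 pt.

458 pt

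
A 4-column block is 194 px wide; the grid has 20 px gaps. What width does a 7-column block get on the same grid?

194 − 3·20 = 134; ÷4 gives c = 33.5 px.
7-column span = 7·33.5 + 6·20 = 354.5 px.

354.5 px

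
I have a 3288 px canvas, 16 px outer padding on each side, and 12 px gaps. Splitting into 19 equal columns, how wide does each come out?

Subtract both margins: 3288 − 2·16 = 3256 px.
3256 − 18·12 = 3040; ÷19 gives c = 160 px.

160 px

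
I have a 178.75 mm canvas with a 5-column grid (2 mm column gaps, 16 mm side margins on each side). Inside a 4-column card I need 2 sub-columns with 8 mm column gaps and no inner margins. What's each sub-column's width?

54.5 mm

Take off 32 mm of margins, leaving 146.75 mm.
146.75 − 4·2 = 138.75; ÷5 gives c = 27.75 mm.
4-column span = 4·27.75 + 3·2 = 117 mm.
2 columns + 1 column gap: 2d + 1·8 = 117.
2d = 117 − 8 = 109, so d = 54.5 mm.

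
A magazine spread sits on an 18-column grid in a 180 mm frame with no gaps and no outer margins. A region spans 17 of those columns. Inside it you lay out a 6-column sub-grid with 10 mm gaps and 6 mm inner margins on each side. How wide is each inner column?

180 / 18 = 10 mm per column.
17-column span = 17·10 = 170 mm.
Inner content = 170 − 2·6 = 158 mm.
6 columns + 5 gaps: 6d + 5·10 = 158.
6d = 158 − 50 = 108, so d = 18 mm.

18 mm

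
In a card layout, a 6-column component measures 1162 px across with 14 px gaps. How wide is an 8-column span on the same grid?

1554 px

6 columns + 5 gaps: 6c + 5·14 = 1162.
6c = 1162 − 70 = 1092, so c = 182 px.
Span of 8: 8·182 + 7·14 = 1456 + 98 = 1554 px.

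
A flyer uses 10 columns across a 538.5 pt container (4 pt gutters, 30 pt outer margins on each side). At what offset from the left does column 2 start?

Inside the margins: 538.5 − 60 = 478.5 pt.
10c + 9·4 = 478.5 → 10c = 442.5 → c = 44.25 pt.
Column 2 starts at margin + 1·(column + gutter) = 30 + 1·48.25 = 78.25 pt.

78.25 pt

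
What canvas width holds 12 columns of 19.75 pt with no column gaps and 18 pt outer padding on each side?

273 pt

Total width: 2·18 + 12·19.75 = 273 pt.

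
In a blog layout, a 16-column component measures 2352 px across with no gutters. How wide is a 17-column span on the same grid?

16c = 2352 → c = 147 px.
With no gutters, 17 columns span 17·147 = 2499 px.

2499 px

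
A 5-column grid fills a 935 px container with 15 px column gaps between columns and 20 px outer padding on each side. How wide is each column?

Content width = 935 − 2·20 = 895 px.
895 − 4·15 = 835; ÷5 gives c = 167 px.

167 px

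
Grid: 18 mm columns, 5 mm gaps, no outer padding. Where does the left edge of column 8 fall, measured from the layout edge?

No margin, so column 8 starts at 7·(column + gutter) = 7·23 = 161 mm.

161 mm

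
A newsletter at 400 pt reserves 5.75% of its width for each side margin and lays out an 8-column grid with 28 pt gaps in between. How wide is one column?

19.75 pt

Margins: 5.75% × 400 = 23 pt each, so content = 400 − 46 = 354 pt.
Subtracting 7 gaps of 28 leaves 158 for 8 columns, so c = 19.75 pt.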